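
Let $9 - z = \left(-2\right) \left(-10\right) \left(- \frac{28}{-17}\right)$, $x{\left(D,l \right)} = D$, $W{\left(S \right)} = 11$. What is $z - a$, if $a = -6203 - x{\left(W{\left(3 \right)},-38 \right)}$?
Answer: $\frac{105231}{17} \approx 6190.1$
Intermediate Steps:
$z = - \frac{407}{17}$ ($z = 9 - \left(-2\right) \left(-10\right) \left(- \frac{28}{-17}\right) = 9 - 20 \left(\left(-28\right) \left(- \frac{1}{17}\right)\right) = 9 - 20 \cdot \frac{28}{17} = 9 - \frac{560}{17} = - \frac{407}{17} \approx -23.941$)
$a = -6214$ ($a = -6203 - 11 = -6214$)
$z - a = - \frac{407}{17} - -6214 = - \frac{407}{17} + 6214 = \frac{105231}{17}$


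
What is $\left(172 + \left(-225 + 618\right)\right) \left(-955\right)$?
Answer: $-539575$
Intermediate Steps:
$\left(172 + \left(-225 + 618\right)\right) \left(-955\right) = \left(172 + 393\right) \left(-955\right) = 565 \left(-955\right) = -539575$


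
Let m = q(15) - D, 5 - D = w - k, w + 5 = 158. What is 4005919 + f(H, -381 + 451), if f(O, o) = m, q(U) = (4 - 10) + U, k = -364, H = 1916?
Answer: 4006440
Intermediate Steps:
w = 153 (w = -5 + 158 = 153)
q(U) = -6 + U
D = -512 (D = 5 - (153 - 1*(-364)) = 5 - (153 + 364) = 5 - 1*517 = 5 - 517 = -512)
m = 521 (m = (-6 + 15) - 1*(-512) = 9 + 512 = 521)
f(O, o) = 521
4005919 + f(H, -381 + 451) = 4005919 + 521 = 4006440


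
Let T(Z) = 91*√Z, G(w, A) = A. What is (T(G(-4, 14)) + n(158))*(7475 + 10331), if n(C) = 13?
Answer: 231478 + 1620346*√14 ≈ 6.2943e+6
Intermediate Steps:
(T(G(-4, 14)) + n(158))*(7475 + 10331) = (91*√14 + 13)*(7475 + 10331) = (13 + 91*√14)*17806 = 231478 + 1620346*√14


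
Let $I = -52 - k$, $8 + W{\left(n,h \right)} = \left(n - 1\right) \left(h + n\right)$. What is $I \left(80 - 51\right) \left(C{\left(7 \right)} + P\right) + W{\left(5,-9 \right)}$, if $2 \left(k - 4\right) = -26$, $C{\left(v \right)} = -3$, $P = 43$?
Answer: $-49904$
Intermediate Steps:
$W{\left(n,h \right)} = -8 + \left(-1 + n\right) \left(h + n\right)$ ($W{\left(n,h \right)} = -8 + \left(n - 1\right) \left(h + n\right) = -8 + \left(-1 + n\right) \left(h + n\right)$)
$k = -9$ ($k = 4 + \frac{1}{2} \left(-26\right) = 4 - 13 = -9$)
$I = -43$ ($I = -52 - -9 = -52 + 9 = -43$)
$I \left(80 - 51\right) \left(C{\left(7 \right)} + P\right) + W{\left(5,-9 \right)} = - 43 \left(80 - 51\right) \left(-3 + 43\right) - \left(49 - 25\right) = - 43 \cdot 29 \cdot 40 - 24 = \left(-43\right) 1160 - 24 = -49880 - 24 = -49904$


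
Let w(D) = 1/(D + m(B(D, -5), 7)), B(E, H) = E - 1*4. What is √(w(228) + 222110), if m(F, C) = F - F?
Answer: √2886541617/114 ≈ 471.29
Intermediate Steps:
B(E, H) = -4 + E (B(E, H) = E - 4 = -4 + E)
m(F, C) = 0
w(D) = 1/D (w(D) = 1/(D + 0) = 1/D)
√(w(228) + 222110) = √(1/228 + 222110) = √(50641081/228) = √2886541617/114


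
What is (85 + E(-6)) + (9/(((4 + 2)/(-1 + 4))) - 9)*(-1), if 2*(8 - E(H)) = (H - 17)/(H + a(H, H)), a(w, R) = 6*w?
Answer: 8167/84 ≈ 97.226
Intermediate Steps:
E(H) = 8 - (-17 + H)/(14*H) (E(H) = 8 - (H - 17)/(2*(H + 6*H)) = 8 - (-17 + H)/(2*(7*H)) = 8 - (-17 + H)*1/(7*H)/2 = 8 - (-17 + H)/(14*H))
(85 + E(-6)) + (9/(((4 + 2)/(-1 + 4))) - 9)*(-1) = (85 + (1/14)*(17 + 111*(-6))/(-6)) + (9/(((4 + 2)/(-1 + 4))) - 9)*(-1) = (85 + (1/14)*(-1/6)*(17 - 666)) + (9/((6/3)) - 9)*(-1) = (85 + (1/14)*(-1/6)*(-649)) + (9/((6*(1/3))) - 9)*(-1) = (85 + 649/84) + (9/2 - 9)*(-1) = 7789/84 + (9*(1/2) - 9)*(-1) = 7789/84 + (9/2 - 9)*(-1) = 7789/84 - 9/2*(-1) = 7789/84 + 9/2 = 8167/84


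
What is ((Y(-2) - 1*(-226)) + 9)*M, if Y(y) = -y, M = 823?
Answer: 195051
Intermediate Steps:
((Y(-2) - 1*(-226)) + 9)*M = ((-1*(-2) - 1*(-226)) + 9)*823 = ((2 + 226) + 9)*823 = (228 + 9)*823 = 237*823 = 195051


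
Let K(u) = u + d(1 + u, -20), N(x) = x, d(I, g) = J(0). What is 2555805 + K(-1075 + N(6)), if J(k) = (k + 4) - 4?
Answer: 2554736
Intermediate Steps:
J(k) = k (J(k) = (4 + k) - 4 = k)
d(I, g) = 0
K(u) = u (K(u) = u + 0 = u)
2555805 + K(-1075 + N(6)) = 2555805 + (-1075 + 6) = 2555805 - 1069 = 2554736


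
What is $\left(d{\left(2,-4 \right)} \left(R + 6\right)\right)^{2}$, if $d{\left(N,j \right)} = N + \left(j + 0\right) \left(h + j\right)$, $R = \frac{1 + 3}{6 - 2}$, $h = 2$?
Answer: $4900$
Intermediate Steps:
$R = 1$ ($R = \frac{4}{4} = 4 \cdot \frac{1}{4} = 1$)
$d{\left(N,j \right)} = N + j \left(2 + j\right)$ ($d{\left(N,j \right)} = N + \left(j + 0\right) \left(2 + j\right) = N + j \left(2 + j\right)$)
$\left(d{\left(2,-4 \right)} \left(R + 6\right)\right)^{2} = \left(\left(2 + \left(-4\right)^{2} + 2 \left(-4\right)\right) \left(1 + 6\right)\right)^{2} = \left(\left(2 + 16 - 8\right) 7\right)^{2} = \left(10 \cdot 7\right)^{2} = 70^{2} = 4900$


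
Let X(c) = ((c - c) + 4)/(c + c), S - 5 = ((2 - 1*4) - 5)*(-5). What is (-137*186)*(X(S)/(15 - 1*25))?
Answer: 12741/100 ≈ 127.41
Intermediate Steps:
S = 40 (S = 5 + ((2 - 1*4) - 5)*(-5) = 5 + ((2 - 4) - 5)*(-5) = 5 + (-2 - 5)*(-5) = 5 - 7*(-5) = 5 + 35 = 40)
X(c) = 2/c (X(c) = (0 + 4)/((2*c)) = 4*(1/(2*c)) = 2/c)
(-137*186)*(X(S)/(15 - 1*25)) = (-137*186)*((2/40)/(15 - 1*25)) = -25482*2*(1/40)/(15 - 25) = -12741/(10*(-10)) = -12741*(-1)/(10*10) = -25482*(-1/200) = 12741/100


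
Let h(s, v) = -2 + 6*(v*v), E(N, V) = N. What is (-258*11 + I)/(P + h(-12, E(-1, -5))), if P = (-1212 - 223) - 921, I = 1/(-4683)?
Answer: 13290355/11014416 ≈ 1.2066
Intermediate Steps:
I = -1/4683 ≈ -0.00021354
h(s, v) = -2 + 6*v²
P = -2356 (P = -1435 - 921 = -2356)
(-258*11 + I)/(P + h(-12, E(-1, -5))) = (-258*11 - 1/4683)/(-2356 + (-2 + 6*(-1)²)) = (-2838 - 1/4683)/(-2356 + (-2 + 6*1)) = -13290355/(4683*(-2356 + (-2 + 6))) = -13290355/(4683*(-2356 + 4)) = -13290355/4683/(-2352) = -13290355/4683*(-1/2352) = 13290355/11014416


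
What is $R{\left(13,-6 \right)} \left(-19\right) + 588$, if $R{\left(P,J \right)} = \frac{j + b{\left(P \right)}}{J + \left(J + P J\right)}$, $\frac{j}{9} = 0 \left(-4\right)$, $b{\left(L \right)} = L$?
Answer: $\frac{53167}{90} \approx 590.74$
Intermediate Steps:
$j = 0$ ($j = 9 \cdot 0 \left(-4\right) = 9 \cdot 0 = 0$)
$R{\left(P,J \right)} = \frac{P}{2 J + J P}$ ($R{\left(P,J \right)} = \frac{0 + P}{J + \left(J + P J\right)} = \frac{P}{J + \left(J + J P\right)} = \frac{P}{2 J + J P}$)
$R{\left(13,-6 \right)} \left(-19\right) + 588 = \frac{13}{\left(-6\right) \left(2 + 13\right)} \left(-19\right) + 588 = 13 \left(- \frac{1}{6}\right) \frac{1}{15} \left(-19\right) + 588 = \left(- \frac{13}{90}\right) \left(-19\right) + 588 = \frac{247}{90} + 588 = \frac{53167}{90}$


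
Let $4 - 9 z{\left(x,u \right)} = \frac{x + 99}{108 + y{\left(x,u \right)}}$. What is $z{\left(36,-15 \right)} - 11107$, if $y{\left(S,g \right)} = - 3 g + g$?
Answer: $- \frac{4598159}{414} \approx -11107.0$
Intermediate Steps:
$y{\left(S,g \right)} = - 2 g$
$z{\left(x,u \right)} = \frac{4}{9} - \frac{99 + x}{9 \left(108 - 2 u\right)}$ ($z{\left(x,u \right)} = \frac{4}{9} - \frac{\left(x + 99\right) \frac{1}{108 - 2 u}}{9} = \frac{4}{9} - \frac{\left(99 + x\right) \frac{1}{108 - 2 u}}{9} = \frac{4}{9} - \frac{\frac{1}{108 - 2 u} \left(99 + x\right)}{9} = \frac{4}{9} - \frac{99 + x}{9 \left(108 - 2 u\right)}$)
$z{\left(36,-15 \right)} - 11107 = \frac{-333 + 36 + 8 \left(-15\right)}{18 \left(-54 - 15\right)} - 11107 = \frac{-333 + 36 - 120}{18 \left(-69\right)} - 11107 = \frac{1}{18} \left(- \frac{1}{69}\right) \left(-417\right) - 11107 = \frac{139}{414} - 11107 = - \frac{4598159}{414}$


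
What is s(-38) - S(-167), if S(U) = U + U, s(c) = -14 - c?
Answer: 358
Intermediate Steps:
S(U) = 2*U
s(-38) - S(-167) = (-14 - 1*(-38)) - 2*(-167) = (-14 + 38) - 1*(-334) = 24 + 334 = 358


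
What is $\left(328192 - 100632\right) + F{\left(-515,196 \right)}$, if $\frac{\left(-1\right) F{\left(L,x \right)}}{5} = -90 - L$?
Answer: $225435$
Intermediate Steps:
$F{\left(L,x \right)} = 450 + 5 L$ ($F{\left(L,x \right)} = - 5 \left(-90 - L\right) = 450 + 5 L$)
$\left(328192 - 100632\right) + F{\left(-515,196 \right)} = \left(328192 - 100632\right) + \left(450 + 5 \left(-515\right)\right) = 227560 + \left(450 - 2575\right) = 227560 - 2125 = 225435$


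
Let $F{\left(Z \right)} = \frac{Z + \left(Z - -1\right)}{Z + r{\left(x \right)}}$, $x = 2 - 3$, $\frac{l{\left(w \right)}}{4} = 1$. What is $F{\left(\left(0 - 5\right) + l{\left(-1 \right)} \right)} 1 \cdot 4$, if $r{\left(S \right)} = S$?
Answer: $2$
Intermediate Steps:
$l{\left(w \right)} = 4$ ($l{\left(w \right)} = 4 \cdot 1 = 4$)
$x = -1$
$F{\left(Z \right)} = \frac{1 + 2 Z}{-1 + Z}$ ($F{\left(Z \right)} = \frac{Z + \left(Z - -1\right)}{Z - 1} = \frac{Z + \left(Z + 1\right)}{-1 + Z} = \frac{Z + \left(1 + Z\right)}{-1 + Z} = \frac{1 + 2 Z}{-1 + Z}$)
$F{\left(\left(0 - 5\right) + l{\left(-1 \right)} \right)} 1 \cdot 4 = \frac{1 + 2 \left(\left(0 - 5\right) + 4\right)}{-1 + \left(\left(0 - 5\right) + 4\right)} 1 \cdot 4 = \frac{1 + 2 \left(-5 + 4\right)}{-1 + \left(-5 + 4\right)} 1 \cdot 4 = \frac{1 + 2 \left(-1\right)}{-1 - 1} \cdot 1 \cdot 4 = \frac{1 - 2}{-2} \cdot 1 \cdot 4 = \left(- \frac{1}{2}\right) \left(-1\right) 1 \cdot 4 = \frac{1}{2} \cdot 1 \cdot 4 = \frac{1}{2} \cdot 4 = 2$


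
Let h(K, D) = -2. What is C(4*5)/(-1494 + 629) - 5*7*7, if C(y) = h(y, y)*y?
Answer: -42377/173 ≈ -244.95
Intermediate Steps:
C(y) = -2*y
C(4*5)/(-1494 + 629) - 5*7*7 = (-8*5)/(-1494 + 629) - 5*7*7 = -2*20/(-865) - 35*7 = -40*(-1/865) - 245 = 8/173 - 245 = -42377/173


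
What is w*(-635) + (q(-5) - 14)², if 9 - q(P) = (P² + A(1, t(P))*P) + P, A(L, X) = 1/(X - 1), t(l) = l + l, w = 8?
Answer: -536280/121 ≈ -4432.1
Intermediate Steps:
t(l) = 2*l
A(L, X) = 1/(-1 + X)
q(P) = 9 - P - P² - P/(-1 + 2*P) (q(P) = 9 - ((P² + P/(-1 + 2*P)) + P) = 9 - (P + P² + P/(-1 + 2*P)) = 9 + (-P - P² - P/(-1 + 2*P)) = 9 - P - P² - P/(-1 + 2*P))
w*(-635) + (q(-5) - 14)² = 8*(-635) + ((-1*(-5) + (-1 + 2*(-5))*(9 - 1*(-5) - 1*(-5)²))/(-1 + 2*(-5)) - 14)² = -5080 + ((5 + (-1 - 10)*(9 + 5 - 1*25))/(-1 - 10) - 14)² = -5080 + ((5 - 11*(9 + 5 - 25))/(-11) - 14)² = -5080 + (-(5 - 11*(-11))/11 - 14)² = -5080 + (-(5 + 121)/11 - 14)² = -5080 + (-1/11*126 - 14)² = -5080 + (-126/11 - 14)² = -5080 + (-280/11)² = -5080 + 78400/121 = -536280/121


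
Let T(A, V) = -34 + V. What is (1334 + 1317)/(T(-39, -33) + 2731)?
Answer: 2651/2664 ≈ 0.99512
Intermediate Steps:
(1334 + 1317)/(T(-39, -33) + 2731) = (1334 + 1317)/((-34 - 33) + 2731) = 2651/(-67 + 2731) = 2651/2664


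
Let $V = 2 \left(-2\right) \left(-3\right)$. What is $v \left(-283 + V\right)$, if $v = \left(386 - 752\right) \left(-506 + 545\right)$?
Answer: $3868254$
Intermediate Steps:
$v = -14274$ ($v = \left(-366\right) 39 = -14274$)
$V = 12$ ($V = \left(-4\right) \left(-3\right) = 12$)
$v \left(-283 + V\right) = - 14274 \left(-283 + 12\right) = \left(-14274\right) \left(-271\right) = 3868254$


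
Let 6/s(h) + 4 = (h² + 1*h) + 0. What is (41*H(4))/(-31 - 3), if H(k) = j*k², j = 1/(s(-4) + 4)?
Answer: -1312/323 ≈ -4.0619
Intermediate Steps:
s(h) = 6/(-4 + h + h²) (s(h) = 6/(-4 + ((h² + 1*h) + 0)) = 6/(-4 + ((h² + h) + 0)) = 6/(-4 + ((h + h²) + 0)) = 6/(-4 + (h + h²)) = 6/(-4 + h + h²))
j = 4/19 (j = 1/(6/(-4 - 4 + (-4)²) + 4) = 1/(6/(-4 - 4 + 16) + 4) = 1/(6/8 + 4) = 1/(6*(⅛) + 4) = 1/(¾ + 4) = 1/(19/4) = 4/19 ≈ 0.21053)
H(k) = 4*k²/19
(41*H(4))/(-31 - 3) = (41*((4/19)*4²))/(-31 - 3) = (41*((4/19)*16))/(-34) = (41*(64/19))*(-1/34) = (2624/19)*(-1/34) = -1312/323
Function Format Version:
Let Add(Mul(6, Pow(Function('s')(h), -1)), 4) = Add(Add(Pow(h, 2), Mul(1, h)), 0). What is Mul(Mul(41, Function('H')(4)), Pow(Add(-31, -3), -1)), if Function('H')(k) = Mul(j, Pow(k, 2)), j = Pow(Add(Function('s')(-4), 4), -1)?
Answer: Rational(-1312, 323) ≈ -4.0619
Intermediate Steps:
Function('s')(h) = Mul(6, Pow(Add(-4, h, Pow(h, 2)), -1)) (Function('s')(h) = Mul(6, Pow(Add(-4, Add(Add(Pow(h, 2), Mul(1, h)), 0)), -1)) = Mul(6, Pow(Add(-4, Add(Add(Pow(h, 2), h), 0)), -1)) = Mul(6, Pow(Add(-4, Add(Add(h, Pow(h, 2)), 0)), -1)) = Mul(6, Pow(Add(-4, Add(h, Pow(h, 2))), -1)) = Mul(6, Pow(Add(-4, h, Pow(h, 2)), -1)))
j = Rational(4, 19) (j = Pow(Add(Mul(6, Pow(Add(-4, -4, Pow(-4, 2)), -1)), 4), -1) = Pow(Add(Mul(6, Pow(Add(-4, -4, 16), -1)), 4), -1) = Pow(Add(Mul(6, Pow(8, -1)), 4), -1) = Pow(Add(Mul(6, Rational(1, 8)), 4), -1) = Pow(Add(Rational(3, 4), 4), -1) = Pow(Rational(19, 4), -1) = Rational(4, 19) ≈ 0.21053)
Function('H')(k) = Mul(Rational(4, 19), Pow(k, 2))
Mul(Mul(41, Function('H')(4)), Pow(Add(-31, -3), -1)) = Mul(Mul(41, Mul(Rational(4, 19), Pow(4, 2))), Pow(Add(-31, -3), -1)) = Mul(Mul(41, Mul(Rational(4, 19), 16)), Pow(-34, -1)) = Mul(Mul(41, Rational(64, 19)), Rational(-1, 34)) = Mul(Rational(2624, 19), Rational(-1, 34)) = Rational(-1312, 323)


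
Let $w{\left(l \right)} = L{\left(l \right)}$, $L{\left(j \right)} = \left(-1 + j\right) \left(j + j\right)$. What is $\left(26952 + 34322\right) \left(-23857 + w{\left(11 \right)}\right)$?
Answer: $-1448333538$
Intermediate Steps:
$L{\left(j \right)} = 2 j \left(-1 + j\right)$ ($L{\left(j \right)} = \left(-1 + j\right) 2 j = 2 j \left(-1 + j\right)$)
$w{\left(l \right)} = 2 l \left(-1 + l\right)$
$\left(26952 + 34322\right) \left(-23857 + w{\left(11 \right)}\right) = \left(26952 + 34322\right) \left(-23857 + 2 \cdot 11 \left(-1 + 11\right)\right) = 61274 \left(-23857 + 2 \cdot 11 \cdot 10\right) = 61274 \left(-23857 + 220\right) = 61274 \left(-23637\right) = -1448333538$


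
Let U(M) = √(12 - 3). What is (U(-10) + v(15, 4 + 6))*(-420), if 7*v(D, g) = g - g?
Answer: -1260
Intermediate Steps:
U(M) = 3 (U(M) = √9 = 3)
v(D, g) = 0 (v(D, g) = (g - g)/7 = (⅐)*0 = 0)
(U(-10) + v(15, 4 + 6))*(-420) = (3 + 0)*(-420) = 3*(-420) = -1260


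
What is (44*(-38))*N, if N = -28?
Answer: 46816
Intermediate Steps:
(44*(-38))*N = (44*(-38))*(-28) = -1672*(-28) = 46816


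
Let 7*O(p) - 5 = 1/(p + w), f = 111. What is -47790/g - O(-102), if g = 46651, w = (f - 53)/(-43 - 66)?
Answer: -576407291/331781912 ≈ -1.7373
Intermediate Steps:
w = -58/109 (w = (111 - 53)/(-43 - 66) = 58/(-109) = 58*(-1/109) = -58/109 ≈ -0.53211)
O(p) = 5/7 + 1/(7*(-58/109 + p)) (O(p) = 5/7 + 1/(7*(p - 58/109)) = 5/7 + 1/(7*(-58/109 + p)))
-47790/g - O(-102) = -47790/46651 - (-181 + 545*(-102))/(7*(-58 + 109*(-102))) = -47790*1/46651 - (-181 - 55590)/(7*(-58 - 11118)) = -47790/46651 - (-55771)/(7*(-11176)) = -47790/46651 - (-1)*(-55771)/(7*11176) = -47790/46651 - 1*55771/78232 = -47790/46651 - 55771/78232 = -576407291/331781912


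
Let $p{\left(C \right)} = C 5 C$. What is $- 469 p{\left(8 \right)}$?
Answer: $-150080$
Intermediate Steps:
$p{\left(C \right)} = 5 C^{2}$ ($p{\left(C \right)} = 5 C C = 5 C^{2}$)
$- 469 p{\left(8 \right)} = - 469 \cdot 5 \cdot 8^{2} = - 469 \cdot 5 \cdot 64 = \left(-469\right) 320 = -150080$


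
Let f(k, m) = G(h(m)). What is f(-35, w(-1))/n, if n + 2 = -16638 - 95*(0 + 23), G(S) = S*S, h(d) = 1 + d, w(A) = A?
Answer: 0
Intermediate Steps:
G(S) = S²
f(k, m) = (1 + m)²
n = -18825 (n = -2 + (-16638 - 95*(0 + 23)) = -2 + (-16638 - 95*23) = -2 + (-16638 - 2185) = -2 - 18823 = -18825)
f(-35, w(-1))/n = (1 - 1)²/(-18825) = 0²*(-1/18825) = 0*(-1/18825) = 0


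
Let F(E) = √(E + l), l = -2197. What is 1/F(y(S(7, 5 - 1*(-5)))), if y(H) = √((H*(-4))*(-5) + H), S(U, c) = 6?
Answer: -I/√(2197 - 3*√14) ≈ -0.021389*I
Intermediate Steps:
y(H) = √21*√H (y(H) = √(-4*H*(-5) + H) = √(20*H + H) = √(21*H) = √21*√H)
F(E) = √(-2197 + E) (F(E) = √(E - 2197) = √(-2197 + E))
1/F(y(S(7, 5 - 1*(-5)))) = 1/(√(-2197 + √21*√6)) = 1/(√(-2197 + 3*√14)) = (-2197 + 3*√14)^(-½)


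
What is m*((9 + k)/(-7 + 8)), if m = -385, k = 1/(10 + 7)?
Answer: -59290/17 ≈ -3487.6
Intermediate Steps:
k = 1/17 ≈ 0.058824
m*((9 + k)/(-7 + 8)) = -385*(9 + 1/17)/(-7 + 8) = -59290/(17*1) = -59290/17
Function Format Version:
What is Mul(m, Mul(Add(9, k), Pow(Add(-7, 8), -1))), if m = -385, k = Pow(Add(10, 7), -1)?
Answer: Rational(-59290, 17) ≈ -3487.6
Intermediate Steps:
k = Rational(1, 17) (k = Pow(17, -1) = Rational(1, 17) ≈ 0.058824)
Mul(m, Mul(Add(9, k), Pow(Add(-7, 8), -1))) = Mul(-385, Mul(Add(9, Rational(1, 17)), Pow(Add(-7, 8), -1))) = Mul(-385, Mul(Rational(154, 17), Pow(1, -1))) = Mul(-385, Mul(Rational(154, 17), 1)) = Mul(-385, Rational(154, 17)) = Rational(-59290, 17)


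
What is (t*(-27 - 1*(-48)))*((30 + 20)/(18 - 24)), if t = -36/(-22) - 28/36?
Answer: -14875/99 ≈ -150.25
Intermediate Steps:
t = 85/99 (t = -36*(-1/22) - 28*1/36 = 18/11 - 7/9 = 85/99 ≈ 0.85859)
(t*(-27 - 1*(-48)))*((30 + 20)/(18 - 24)) = (85*(-27 - 1*(-48))/99)*((30 + 20)/(18 - 24)) = (85*(-27 + 48)/99)*(50/(-6)) = ((85/99)*21)*(50*(-1/6)) = (595/33)*(-25/3) = -14875/99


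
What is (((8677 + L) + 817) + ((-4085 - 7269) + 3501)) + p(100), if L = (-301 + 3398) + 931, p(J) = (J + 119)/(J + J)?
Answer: 1134019/200 ≈ 5670.1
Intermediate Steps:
p(J) = (119 + J)/(2*J) (p(J) = (119 + J)/((2*J)) = (119 + J)*(1/(2*J)) = (119 + J)/(2*J))
L = 4028 (L = 3097 + 931 = 4028)
(((8677 + L) + 817) + ((-4085 - 7269) + 3501)) + p(100) = (((8677 + 4028) + 817) + ((-4085 - 7269) + 3501)) + (½)*(119 + 100)/100 = ((12705 + 817) + (-11354 + 3501)) + (½)*(1/100)*219 = (13522 - 7853) + 219/200 = 5669 + 219/200 = 1134019/200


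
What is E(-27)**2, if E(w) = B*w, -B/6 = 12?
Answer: 3779136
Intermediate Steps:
B = -72 (B = -6*12 = -72)
E(w) = -72*w
E(-27)**2 = (-72*(-27))**2 = 1944**2 = 3779136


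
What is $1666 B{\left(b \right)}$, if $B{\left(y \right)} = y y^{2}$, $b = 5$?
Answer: $208250$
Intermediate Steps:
$B{\left(y \right)} = y^{3}$
$1666 B{\left(b \right)} = 1666 \cdot 5^{3} = 1666 \cdot 125 = 208250$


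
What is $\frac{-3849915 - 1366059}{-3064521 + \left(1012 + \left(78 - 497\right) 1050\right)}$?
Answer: $\frac{5215974}{3503459} \approx 1.4888$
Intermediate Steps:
$\frac{-3849915 - 1366059}{-3064521 + \left(1012 + \left(78 - 497\right) 1050\right)} = - \frac{5215974}{-3064521 + \left(1012 + \left(78 - 497\right) 1050\right)} = - \frac{5215974}{-3064521 + \left(1012 - 439950\right)} = - \frac{5215974}{-3064521 - 438938} = - \frac{5215974}{-3503459} = \left(-5215974\right) \left(- \frac{1}{3503459}\right) = \frac{5215974}{3503459}$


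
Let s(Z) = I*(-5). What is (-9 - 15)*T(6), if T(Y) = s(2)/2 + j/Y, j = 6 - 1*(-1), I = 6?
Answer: 332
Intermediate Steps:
j = 7 (j = 6 + 1 = 7)
s(Z) = -30 (s(Z) = 6*(-5) = -30)
T(Y) = -15 + 7/Y (T(Y) = -30/2 + 7/Y = -30*½ + 7/Y = -15 + 7/Y)
(-9 - 15)*T(6) = (-9 - 15)*(-15 + 7/6) = -24*(-15 + 7*(⅙)) = -24*(-15 + 7/6) = -24*(-83/6) = 332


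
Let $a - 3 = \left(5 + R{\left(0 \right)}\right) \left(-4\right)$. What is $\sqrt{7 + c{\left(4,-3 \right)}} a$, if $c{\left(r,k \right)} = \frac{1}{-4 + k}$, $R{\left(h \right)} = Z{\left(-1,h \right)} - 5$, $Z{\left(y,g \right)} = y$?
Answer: $4 \sqrt{21} \approx 18.33$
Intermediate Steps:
$R{\left(h \right)} = -6$ ($R{\left(h \right)} = -1 - 5 = -6$)
$a = 7$ ($a = 3 + \left(5 - 6\right) \left(-4\right) = 3 - -4 = 3 + 4 = 7$)
$\sqrt{7 + c{\left(4,-3 \right)}} a = \sqrt{7 + \frac{1}{-4 - 3}} \cdot 7 = \sqrt{7 + \frac{1}{-7}} \cdot 7 = \sqrt{7 - \frac{1}{7}} \cdot 7 = \sqrt{\frac{48}{7}} \cdot 7 = \frac{4 \sqrt{21}}{7} \cdot 7 = 4 \sqrt{21}$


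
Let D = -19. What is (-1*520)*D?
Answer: 9880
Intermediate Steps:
(-1*520)*D = -1*520*(-19) = -520*(-19) = 9880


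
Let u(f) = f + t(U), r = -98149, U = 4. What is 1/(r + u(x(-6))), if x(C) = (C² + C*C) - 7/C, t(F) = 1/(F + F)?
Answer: -24/2353817 ≈ -1.0196e-5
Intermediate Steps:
t(F) = 1/(2*F)
x(C) = -7/C + 2*C² (x(C) = (C² + C²) - 7/C = 2*C² - 7/C = -7/C + 2*C²)
u(f) = ⅛ + f (u(f) = f + (½)/4 = f + (½)*(¼) = f + ⅛ = ⅛ + f)
1/(r + u(x(-6))) = 1/(-98149 + (⅛ + (-7 + 2*(-6)³)/(-6))) = 1/(-98149 + (⅛ - (-7 + 2*(-216))/6)) = 1/(-98149 + (⅛ - (-7 - 432)/6)) = 1/(-98149 + (⅛ - ⅙*(-439))) = 1/(-98149 + (⅛ + 439/6)) = 1/(-98149 + 1759/24) = 1/(-2353817/24) = -24/2353817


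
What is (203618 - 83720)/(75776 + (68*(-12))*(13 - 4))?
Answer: 59949/34216 ≈ 1.7521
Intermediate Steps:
(203618 - 83720)/(75776 + (68*(-12))*(13 - 4)) = 119898/(75776 - 816*9) = 119898/(75776 - 7344) = 119898/68432 = 119898*(1/68432) = 59949/34216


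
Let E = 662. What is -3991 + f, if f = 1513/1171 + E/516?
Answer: -1204974983/302118 ≈ -3988.4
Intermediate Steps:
f = 777955/302118 (f = 1513/1171 + 662/516 = 1513*(1/1171) + 662*(1/516) = 1513/1171 + 331/258 = 777955/302118 ≈ 2.5750)
-3991 + f = -3991 + 777955/302118 = -1204974983/302118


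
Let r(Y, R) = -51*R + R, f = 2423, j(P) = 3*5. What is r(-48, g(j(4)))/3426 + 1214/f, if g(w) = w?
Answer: 390319/1383533 ≈ 0.28212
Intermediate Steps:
j(P) = 15
r(Y, R) = -50*R
r(-48, g(j(4)))/3426 + 1214/f = -50*15/3426 + 1214/2423 = -750*1/3426 + 1214*(1/2423) = -125/571 + 1214/2423 = 390319/1383533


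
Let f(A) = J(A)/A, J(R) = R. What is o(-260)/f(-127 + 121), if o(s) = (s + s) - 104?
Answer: -624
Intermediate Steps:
o(s) = -104 + 2*s (o(s) = 2*s - 104 = -104 + 2*s)
f(A) = 1 (f(A) = A/A = 1)
o(-260)/f(-127 + 121) = (-104 + 2*(-260))/1 = (-104 - 520)*1 = -624*1 = -624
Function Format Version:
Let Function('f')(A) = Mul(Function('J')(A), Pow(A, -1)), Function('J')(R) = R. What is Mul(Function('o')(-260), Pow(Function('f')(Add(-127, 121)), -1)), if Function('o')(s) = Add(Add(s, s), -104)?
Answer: -624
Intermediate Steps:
Function('o')(s) = Add(-104, Mul(2, s)) (Function('o')(s) = Add(Mul(2, s), -104) = Add(-104, Mul(2, s)))
Function('f')(A) = 1 (Function('f')(A) = Mul(A, Pow(A, -1)) = 1)
Mul(Function('o')(-260), Pow(Function('f')(Add(-127, 121)), -1)) = Mul(Add(-104, Mul(2, -260)), Pow(1, -1)) = Mul(Add(-104, -520), 1) = Mul(-624, 1) = -624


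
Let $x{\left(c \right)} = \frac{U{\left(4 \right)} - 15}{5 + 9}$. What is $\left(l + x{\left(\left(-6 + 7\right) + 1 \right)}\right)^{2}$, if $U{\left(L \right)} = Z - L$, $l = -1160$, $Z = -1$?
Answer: $\frac{66096900}{49} \approx 1.3489 \cdot 10^{6}$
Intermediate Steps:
$U{\left(L \right)} = -1 - L$
$x{\left(c \right)} = - \frac{10}{7}$ ($x{\left(c \right)} = \frac{\left(-1 - 4\right) - 15}{5 + 9} = \frac{\left(-1 - 4\right) - 15}{14} = \left(-5 - 15\right) \frac{1}{14} = \left(-20\right) \frac{1}{14} = - \frac{10}{7}$)
$\left(l + x{\left(\left(-6 + 7\right) + 1 \right)}\right)^{2} = \left(-1160 - \frac{10}{7}\right)^{2} = \left(- \frac{8130}{7}\right)^{2} = \frac{66096900}{49}$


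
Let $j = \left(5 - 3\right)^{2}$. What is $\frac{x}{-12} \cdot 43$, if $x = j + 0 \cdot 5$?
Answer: $- \frac{43}{3} \approx -14.333$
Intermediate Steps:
$j = 4$ ($j = 2^{2} = 4$)
$x = 4$ ($x = 4 + 0 \cdot 5 = 4 + 0 = 4$)
$\frac{x}{-12} \cdot 43 = \frac{1}{-12} \cdot 4 \cdot 43 = \left(- \frac{1}{12}\right) 4 \cdot 43 = \left(- \frac{1}{3}\right) 43 = - \frac{43}{3}$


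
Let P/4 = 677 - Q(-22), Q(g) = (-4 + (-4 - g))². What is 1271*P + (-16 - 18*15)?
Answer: 2445118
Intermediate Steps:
Q(g) = (-8 - g)²
P = 1924 (P = 4*(677 - (8 - 22)²) = 4*(677 - 1*(-14)²) = 4*(677 - 1*196) = 4*(677 - 196) = 4*481 = 1924)
1271*P + (-16 - 18*15) = 1271*1924 + (-16 - 18*15) = 2445404 + (-16 - 270) = 2445404 - 286 = 2445118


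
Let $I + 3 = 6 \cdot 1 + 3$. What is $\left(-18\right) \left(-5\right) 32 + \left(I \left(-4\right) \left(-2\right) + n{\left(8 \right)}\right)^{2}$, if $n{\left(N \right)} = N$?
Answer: $6016$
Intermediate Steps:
$I = 6$ ($I = -3 + \left(6 \cdot 1 + 3\right) = -3 + \left(6 + 3\right) = -3 + 9 = 6$)
$\left(-18\right) \left(-5\right) 32 + \left(I \left(-4\right) \left(-2\right) + n{\left(8 \right)}\right)^{2} = \left(-18\right) \left(-5\right) 32 + \left(6 \left(-4\right) \left(-2\right) + 8\right)^{2} = 90 \cdot 32 + \left(\left(-24\right) \left(-2\right) + 8\right)^{2} = 2880 + \left(48 + 8\right)^{2} = 2880 + 56^{2} = 2880 + 3136 = 6016$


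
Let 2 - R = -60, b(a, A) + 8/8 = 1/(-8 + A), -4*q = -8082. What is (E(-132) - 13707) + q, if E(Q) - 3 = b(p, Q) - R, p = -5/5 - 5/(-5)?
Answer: -1644511/140 ≈ -11747.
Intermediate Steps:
q = 4041/2 (q = -1/4*(-8082) = 4041/2 ≈ 2020.5)
p = 0 (p = -5*1/5 - 5*(-1/5) = -1 + 1 = 0)
b(a, A) = -1 + 1/(-8 + A)
R = 62 (R = 2 - 1*(-60) = 2 + 60 = 62)
E(Q) = -59 + (9 - Q)/(-8 + Q) (E(Q) = 3 + ((9 - Q)/(-8 + Q) - 1*62) = 3 + ((9 - Q)/(-8 + Q) - 62) = 3 + (-62 + (9 - Q)/(-8 + Q)) = -59 + (9 - Q)/(-8 + Q))
(E(-132) - 13707) + q = ((481 - 60*(-132))/(-8 - 132) - 13707) + 4041/2 = ((481 + 7920)/(-140) - 13707) + 4041/2 = (-1/140*8401 - 13707) + 4041/2 = (-8401/140 - 13707) + 4041/2 = -1927381/140 + 4041/2 = -1644511/140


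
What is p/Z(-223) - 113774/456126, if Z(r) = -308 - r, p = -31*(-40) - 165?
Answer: -50000624/3877071 ≈ -12.896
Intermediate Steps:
p = 1075 (p = 1240 - 165 = 1075)
p/Z(-223) - 113774/456126 = 1075/(-308 - 1*(-223)) - 113774/456126 = 1075/(-308 + 223) - 113774*1/456126 = 1075/(-85) - 56887/228063 = 1075*(-1/85) - 56887/228063 = -215/17 - 56887/228063 = -50000624/3877071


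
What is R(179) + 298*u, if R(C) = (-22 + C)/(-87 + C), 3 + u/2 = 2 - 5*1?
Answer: -328835/92 ≈ -3574.3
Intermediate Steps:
u = -12 (u = -6 + 2*(2 - 5*1) = -6 + 2*(2 - 5) = -6 + 2*(-3) = -6 - 6 = -12)
R(C) = (-22 + C)/(-87 + C)
R(179) + 298*u = (-22 + 179)/(-87 + 179) + 298*(-12) = 157/92 - 3576 = -328835/92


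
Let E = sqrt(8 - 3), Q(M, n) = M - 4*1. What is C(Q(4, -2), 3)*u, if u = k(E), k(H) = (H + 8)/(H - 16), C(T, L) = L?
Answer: -399/251 - 72*sqrt(5)/251 ≈ -2.2311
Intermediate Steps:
Q(M, n) = -4 + M (Q(M, n) = M - 4 = -4 + M)
E = sqrt(5) ≈ 2.2361
k(H) = (8 + H)/(-16 + H)
u = (8 + sqrt(5))/(-16 + sqrt(5)) ≈ -0.74369
C(Q(4, -2), 3)*u = 3*(-133/251 - 24*sqrt(5)/251) = -399/251 - 72*sqrt(5)/251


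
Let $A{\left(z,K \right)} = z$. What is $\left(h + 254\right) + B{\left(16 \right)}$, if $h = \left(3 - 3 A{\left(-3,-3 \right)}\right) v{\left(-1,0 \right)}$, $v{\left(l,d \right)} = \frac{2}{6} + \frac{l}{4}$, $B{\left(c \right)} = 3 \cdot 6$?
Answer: $273$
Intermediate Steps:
$B{\left(c \right)} = 18$
$v{\left(l,d \right)} = \frac{1}{3} + \frac{l}{4}$ ($v{\left(l,d \right)} = 2 \cdot \frac{1}{6} + l \frac{1}{4} = \frac{1}{3} + \frac{l}{4}$)
$h = 1$ ($h = \left(3 - -9\right) \left(\frac{1}{3} + \frac{1}{4} \left(-1\right)\right) = \left(3 + 9\right) \left(\frac{1}{3} - \frac{1}{4}\right) = 12 \cdot \frac{1}{12} = 1$)
$\left(h + 254\right) + B{\left(16 \right)} = \left(1 + 254\right) + 18 = 255 + 18 = 273$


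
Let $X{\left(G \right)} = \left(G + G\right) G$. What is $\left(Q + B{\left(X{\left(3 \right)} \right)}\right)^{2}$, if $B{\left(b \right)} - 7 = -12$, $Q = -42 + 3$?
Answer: $1936$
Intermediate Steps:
$Q = -39$
$X{\left(G \right)} = 2 G^{2}$ ($X{\left(G \right)} = 2 G G = 2 G^{2}$)
$B{\left(b \right)} = -5$ ($B{\left(b \right)} = 7 - 12 = -5$)
$\left(Q + B{\left(X{\left(3 \right)} \right)}\right)^{2} = \left(-39 - 5\right)^{2} = \left(-44\right)^{2} = 1936$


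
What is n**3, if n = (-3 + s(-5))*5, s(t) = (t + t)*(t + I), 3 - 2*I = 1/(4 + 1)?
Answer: 4492125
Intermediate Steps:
I = 7/5 (I = 3/2 - 1/(2*(4 + 1)) = 3/2 - 1/2/5 = 3/2 - 1/2*1/5 = 3/2 - 1/10 = 7/5 ≈ 1.4000)
s(t) = 2*t*(7/5 + t) (s(t) = (t + t)*(t + 7/5) = (2*t)*(7/5 + t) = 2*t*(7/5 + t))
n = 165 (n = (-3 + (2/5)*(-5)*(7 + 5*(-5)))*5 = (-3 + (2/5)*(-5)*(7 - 25))*5 = (-3 + (2/5)*(-5)*(-18))*5 = (-3 + 36)*5 = 33*5 = 165)
n**3 = 165**3 = 4492125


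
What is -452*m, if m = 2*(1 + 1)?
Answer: -1808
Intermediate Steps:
m = 4 (m = 2*2 = 4)
-452*m = -452*4 = -1808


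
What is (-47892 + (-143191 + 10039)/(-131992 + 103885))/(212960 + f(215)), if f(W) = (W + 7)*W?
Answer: -224327882/1221202305 ≈ -0.18369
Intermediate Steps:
f(W) = W*(7 + W) (f(W) = (7 + W)*W = W*(7 + W))
(-47892 + (-143191 + 10039)/(-131992 + 103885))/(212960 + f(215)) = (-47892 + (-143191 + 10039)/(-131992 + 103885))/(212960 + 215*(7 + 215)) = (-47892 - 133152/(-28107))/(212960 + 215*222) = (-47892 - 133152*(-1/28107))/(212960 + 47730) = (-47892 + 44384/9369)/260690 = -448655764/9369*1/260690 = -224327882/1221202305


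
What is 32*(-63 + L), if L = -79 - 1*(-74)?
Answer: -2176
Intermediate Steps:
L = -5 (L = -79 + 74 = -5)
32*(-63 + L) = 32*(-63 - 5) = 32*(-68) = -2176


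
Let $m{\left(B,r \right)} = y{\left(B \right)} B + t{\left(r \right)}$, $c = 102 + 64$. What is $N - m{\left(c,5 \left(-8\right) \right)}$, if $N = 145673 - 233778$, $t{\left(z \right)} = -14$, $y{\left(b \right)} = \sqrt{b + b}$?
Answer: $-88091 - 332 \sqrt{83} \approx -91116.0$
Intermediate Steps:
$y{\left(b \right)} = \sqrt{2} \sqrt{b}$ ($y{\left(b \right)} = \sqrt{2 b} = \sqrt{2} \sqrt{b}$)
$c = 166$
$m{\left(B,r \right)} = -14 + \sqrt{2} B^{\frac{3}{2}}$ ($m{\left(B,r \right)} = \sqrt{2} \sqrt{B} B - 14 = \sqrt{2} B^{\frac{3}{2}} - 14 = -14 + \sqrt{2} B^{\frac{3}{2}}$)
$N = -88105$
$N - m{\left(c,5 \left(-8\right) \right)} = -88105 - \left(-14 + \sqrt{2} \cdot 166^{\frac{3}{2}}\right) = -88105 - \left(-14 + \sqrt{2} \cdot 166 \sqrt{166}\right) = -88105 - \left(-14 + 332 \sqrt{83}\right) = -88105 + \left(14 - 332 \sqrt{83}\right) = -88091 - 332 \sqrt{83}$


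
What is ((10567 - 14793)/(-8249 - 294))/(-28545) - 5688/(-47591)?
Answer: 1386874190714/11605538166585 ≈ 0.11950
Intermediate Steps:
((10567 - 14793)/(-8249 - 294))/(-28545) - 5688/(-47591) = -4226/(-8543)*(-1/28545) - 5688*(-1/47591) = -4226*(-1/8543)*(-1/28545) + 5688/47591 = (4226/8543)*(-1/28545) + 5688/47591 = -4226/243859935 + 5688/47591 = 1386874190714/11605538166585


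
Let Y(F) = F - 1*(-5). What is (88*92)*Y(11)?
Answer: 129536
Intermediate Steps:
Y(F) = 5 + F (Y(F) = F + 5 = 5 + F)
(88*92)*Y(11) = (88*92)*(5 + 11) = 8096*16 = 129536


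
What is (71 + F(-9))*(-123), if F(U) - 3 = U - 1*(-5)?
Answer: -8610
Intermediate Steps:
F(U) = 8 + U (F(U) = 3 + (U - 1*(-5)) = 3 + (U + 5) = 3 + (5 + U) = 8 + U)
(71 + F(-9))*(-123) = (71 + (8 - 9))*(-123) = (71 - 1)*(-123) = 70*(-123) = -8610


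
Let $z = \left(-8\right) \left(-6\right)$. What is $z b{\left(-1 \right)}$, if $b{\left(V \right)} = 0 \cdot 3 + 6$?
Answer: $288$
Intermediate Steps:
$b{\left(V \right)} = 6$ ($b{\left(V \right)} = 0 + 6 = 6$)
$z = 48$
$z b{\left(-1 \right)} = 48 \cdot 6 = 288$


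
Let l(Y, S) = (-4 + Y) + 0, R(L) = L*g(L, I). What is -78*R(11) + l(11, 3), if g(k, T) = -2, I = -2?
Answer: 1723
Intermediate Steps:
R(L) = -2*L (R(L) = L*(-2) = -2*L)
l(Y, S) = -4 + Y
-78*R(11) + l(11, 3) = -(-156)*11 + (-4 + 11) = -78*(-22) + 7 = 1716 + 7 = 1723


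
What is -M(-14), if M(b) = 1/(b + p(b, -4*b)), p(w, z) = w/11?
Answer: 11/168 ≈ 0.065476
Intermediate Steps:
p(w, z) = w/11 (p(w, z) = w*(1/11) = w/11)
M(b) = 11/(12*b) (M(b) = 1/(b + b/11) = 1/(12*b/11) = 11/(12*b))
-M(-14) = -11/(12*(-14)) = -11*(-1)/(12*14) = -1*(-11/168) = 11/168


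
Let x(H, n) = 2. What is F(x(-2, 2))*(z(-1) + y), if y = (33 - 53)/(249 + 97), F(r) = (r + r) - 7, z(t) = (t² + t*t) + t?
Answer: -489/173 ≈ -2.8266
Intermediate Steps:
z(t) = t + 2*t² (z(t) = (t² + t²) + t = 2*t² + t = t + 2*t²)
F(r) = -7 + 2*r (F(r) = 2*r - 7 = -7 + 2*r)
y = -10/173 (y = -20/346 = -20*1/346 = -10/173 ≈ -0.057803)
F(x(-2, 2))*(z(-1) + y) = (-7 + 2*2)*(-(1 + 2*(-1)) - 10/173) = (-7 + 4)*(-(1 - 2) - 10/173) = -3*(-1*(-1) - 10/173) = -3*(1 - 10/173) = -3*163/173 = -489/173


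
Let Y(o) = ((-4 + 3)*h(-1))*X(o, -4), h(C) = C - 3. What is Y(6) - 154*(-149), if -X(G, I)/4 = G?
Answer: 22850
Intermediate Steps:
h(C) = -3 + C
X(G, I) = -4*G
Y(o) = -16*o (Y(o) = ((-4 + 3)*(-3 - 1))*(-4*o) = (-1*(-4))*(-4*o) = 4*(-4*o) = -16*o)
Y(6) - 154*(-149) = -16*6 - 154*(-149) = -96 + 22946 = 22850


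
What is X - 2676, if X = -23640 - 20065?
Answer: -46381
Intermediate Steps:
X = -43705
X - 2676 = -43705 - 2676 = -46381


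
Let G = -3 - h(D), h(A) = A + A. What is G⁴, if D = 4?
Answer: 14641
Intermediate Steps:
h(A) = 2*A
G = -11 (G = -3 - 2*4 = -3 - 1*8 = -3 - 8 = -11)
G⁴ = (-11)⁴ = 14641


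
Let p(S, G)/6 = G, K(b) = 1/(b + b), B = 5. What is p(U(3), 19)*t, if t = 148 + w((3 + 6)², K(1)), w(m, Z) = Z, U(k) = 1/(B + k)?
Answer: 16929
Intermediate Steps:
K(b) = 1/(2*b)
U(k) = 1/(5 + k)
p(S, G) = 6*G
t = 297/2 (t = 148 + (½)/1 = 148 + (½)*1 = 148 + ½ = 297/2 ≈ 148.50)
p(U(3), 19)*t = (6*19)*(297/2) = 114*(297/2) = 16929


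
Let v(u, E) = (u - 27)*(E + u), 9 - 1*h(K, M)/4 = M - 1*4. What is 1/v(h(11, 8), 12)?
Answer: -1/224 ≈ -0.0044643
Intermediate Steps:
h(K, M) = 52 - 4*M (h(K, M) = 36 - 4*(M - 1*4) = 36 - 4*(M - 4) = 36 - 4*(-4 + M) = 36 + (16 - 4*M) = 52 - 4*M)
v(u, E) = (-27 + u)*(E + u)
1/v(h(11, 8), 12) = 1/((52 - 4*8)**2 - 27*12 - 27*(52 - 4*8) + 12*(52 - 4*8)) = 1/((52 - 32)**2 - 324 - 27*(52 - 32) + 12*(52 - 32)) = 1/(20**2 - 324 - 27*20 + 12*20) = 1/(400 - 324 - 540 + 240) = 1/(-224) = -1/224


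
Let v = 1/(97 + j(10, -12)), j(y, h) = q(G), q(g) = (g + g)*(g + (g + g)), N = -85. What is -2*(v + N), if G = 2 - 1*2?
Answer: 16488/97 ≈ 169.98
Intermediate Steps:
G = 0 (G = 2 - 2 = 0)
q(g) = 6*g² (q(g) = (2*g)*(g + 2*g) = (2*g)*(3*g) = 6*g²)
j(y, h) = 0 (j(y, h) = 6*0² = 6*0 = 0)
v = 1/97 (v = 1/(97 + 0) = 1/97 ≈ 0.010309)
-2*(v + N) = -2*(1/97 - 85) = -2*(-8244/97) = 16488/97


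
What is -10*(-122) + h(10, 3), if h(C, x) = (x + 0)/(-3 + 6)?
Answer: 1221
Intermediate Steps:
h(C, x) = x/3
-10*(-122) + h(10, 3) = -10*(-122) + (1/3)*3 = 1220 + 1 = 1221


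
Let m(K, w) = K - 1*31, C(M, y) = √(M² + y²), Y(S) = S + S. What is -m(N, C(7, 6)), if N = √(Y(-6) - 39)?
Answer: 31 - I*√51 ≈ 31.0 - 7.1414*I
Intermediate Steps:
Y(S) = 2*S
N = I*√51 (N = √(2*(-6) - 39) = √(-12 - 39) = √(-51) = I*√51 ≈ 7.1414*I)
m(K, w) = -31 + K (m(K, w) = K - 31 = -31 + K)
-m(N, C(7, 6)) = -(-31 + I*√51) = 31 - I*√51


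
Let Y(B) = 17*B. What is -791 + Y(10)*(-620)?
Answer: -106191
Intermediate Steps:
-791 + Y(10)*(-620) = -791 + (17*10)*(-620) = -791 + 170*(-620) = -791 - 105400 = -106191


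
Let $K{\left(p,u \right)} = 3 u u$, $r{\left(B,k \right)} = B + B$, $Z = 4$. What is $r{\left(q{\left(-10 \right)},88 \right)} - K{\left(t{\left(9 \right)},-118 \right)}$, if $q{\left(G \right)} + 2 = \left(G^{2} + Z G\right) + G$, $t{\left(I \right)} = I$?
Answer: $-41676$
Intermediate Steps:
$q{\left(G \right)} = -2 + G^{2} + 5 G$ ($q{\left(G \right)} = -2 + \left(\left(G^{2} + 4 G\right) + G\right) = -2 + \left(G^{2} + 5 G\right) = -2 + G^{2} + 5 G$)
$r{\left(B,k \right)} = 2 B$
$K{\left(p,u \right)} = 3 u^{2}$
$r{\left(q{\left(-10 \right)},88 \right)} - K{\left(t{\left(9 \right)},-118 \right)} = 2 \left(-2 + \left(-10\right)^{2} + 5 \left(-10\right)\right) - 3 \left(-118\right)^{2} = 2 \left(-2 + 100 - 50\right) - 3 \cdot 13924 = 2 \cdot 48 - 41772 = 96 - 41772 = -41676$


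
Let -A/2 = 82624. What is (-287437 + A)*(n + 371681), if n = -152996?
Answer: -98995419225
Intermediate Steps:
A = -165248 (A = -2*82624 = -165248)
(-287437 + A)*(n + 371681) = (-287437 - 165248)*(-152996 + 371681) = -452685*218685 = -98995419225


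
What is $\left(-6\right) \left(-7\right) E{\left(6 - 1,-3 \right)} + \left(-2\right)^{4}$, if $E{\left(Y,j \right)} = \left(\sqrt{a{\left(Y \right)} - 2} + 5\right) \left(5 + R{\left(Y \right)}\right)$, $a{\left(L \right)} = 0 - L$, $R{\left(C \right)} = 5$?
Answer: $2116 + 420 i \sqrt{7} \approx 2116.0 + 1111.2 i$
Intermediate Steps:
$a{\left(L \right)} = - L$
$E{\left(Y,j \right)} = 50 + 10 \sqrt{-2 - Y}$ ($E{\left(Y,j \right)} = \left(\sqrt{- Y - 2} + 5\right) \left(5 + 5\right) = \left(\sqrt{-2 - Y} + 5\right) 10 = \left(5 + \sqrt{-2 - Y}\right) 10 = 50 + 10 \sqrt{-2 - Y}$)
$\left(-6\right) \left(-7\right) E{\left(6 - 1,-3 \right)} + \left(-2\right)^{4} = \left(-6\right) \left(-7\right) \left(50 + 10 \sqrt{-2 - \left(6 - 1\right)}\right) + \left(-2\right)^{4} = 42 \left(50 + 10 \sqrt{-2 - \left(6 - 1\right)}\right) + 16 = 42 \left(50 + 10 \sqrt{-2 - 5}\right) + 16 = 42 \left(50 + 10 \sqrt{-7}\right) + 16 = 42 \left(50 + 10 i \sqrt{7}\right) + 16 = \left(2100 + 420 i \sqrt{7}\right) + 16 = 2116 + 420 i \sqrt{7}$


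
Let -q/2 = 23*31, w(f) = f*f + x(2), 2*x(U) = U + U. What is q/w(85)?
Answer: -1426/7227 ≈ -0.19732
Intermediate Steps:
x(U) = U (x(U) = (U + U)/2 = (2*U)/2 = U)
w(f) = 2 + f**2 (w(f) = f*f + 2 = f**2 + 2 = 2 + f**2)
q = -1426 (q = -46*31 = -2*713 = -1426)
q/w(85) = -1426/(2 + 85**2) = -1426/(2 + 7225) = -1426/7227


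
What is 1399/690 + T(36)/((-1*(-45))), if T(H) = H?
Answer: 1951/690 ≈ 2.8275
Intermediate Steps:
1399/690 + T(36)/((-1*(-45))) = 1399/690 + 36/((-1*(-45))) = 1399*(1/690) + 36/45 = 1399/690 + 36*(1/45) = 1399/690 + ⅘ = 1951/690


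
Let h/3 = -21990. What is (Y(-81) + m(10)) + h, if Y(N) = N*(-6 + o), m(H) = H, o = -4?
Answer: -65150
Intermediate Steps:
Y(N) = -10*N (Y(N) = N*(-6 - 4) = N*(-10) = -10*N)
h = -65970 (h = 3*(-21990) = -65970)
(Y(-81) + m(10)) + h = (-10*(-81) + 10) - 65970 = (810 + 10) - 65970 = 820 - 65970 = -65150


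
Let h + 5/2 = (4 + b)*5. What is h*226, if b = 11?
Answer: 16385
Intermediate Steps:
h = 145/2 (h = -5/2 + (4 + 11)*5 = -5/2 + 15*5 = -5/2 + 75 = 145/2 ≈ 72.500)
h*226 = (145/2)*226 = 16385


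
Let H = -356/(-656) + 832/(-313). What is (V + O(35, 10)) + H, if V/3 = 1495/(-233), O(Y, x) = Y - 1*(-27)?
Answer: 486016349/11960356 ≈ 40.636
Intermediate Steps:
O(Y, x) = 27 + Y (O(Y, x) = Y + 27 = 27 + Y)
V = -4485/233 (V = 3*(1495/(-233)) = 3*(1495*(-1/233)) = 3*(-1495/233) = -4485/233 ≈ -19.249)
H = -108591/51332 (H = -356*(-1/656) + 832*(-1/313) = 89/164 - 832/313 = -108591/51332 ≈ -2.1155)
(V + O(35, 10)) + H = (-4485/233 + (27 + 35)) - 108591/51332 = (-4485/233 + 62) - 108591/51332 = 9961/233 - 108591/51332 = 486016349/11960356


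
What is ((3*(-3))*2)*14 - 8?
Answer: -260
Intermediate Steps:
((3*(-3))*2)*14 - 8 = -9*2*14 - 8 = -18*14 - 8 = -252 - 8 = -260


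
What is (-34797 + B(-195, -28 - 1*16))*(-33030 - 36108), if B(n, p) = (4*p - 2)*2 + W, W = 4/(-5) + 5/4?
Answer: 24303770019/10 ≈ 2.4304e+9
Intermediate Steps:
W = 9/20 (W = 4*(-⅕) + 5*(¼) = -⅘ + 5/4 = 9/20 ≈ 0.45000)
B(n, p) = -71/20 + 8*p (B(n, p) = (4*p - 2)*2 + 9/20 = (-2 + 4*p)*2 + 9/20 = (-4 + 8*p) + 9/20 = -71/20 + 8*p)
(-34797 + B(-195, -28 - 1*16))*(-33030 - 36108) = (-34797 + (-71/20 + 8*(-28 - 1*16)))*(-33030 - 36108) = (-34797 + (-71/20 + 8*(-28 - 16)))*(-69138) = (-34797 + (-71/20 + 8*(-44)))*(-69138) = (-34797 + (-71/20 - 352))*(-69138) = (-34797 - 7111/20)*(-69138) = -703051/20*(-69138) = 24303770019/10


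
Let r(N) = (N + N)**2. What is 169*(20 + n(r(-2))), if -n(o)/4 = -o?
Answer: 14196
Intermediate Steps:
r(N) = 4*N**2 (r(N) = (2*N)**2 = 4*N**2)
n(o) = 4*o (n(o) = -(-4)*o = 4*o)
169*(20 + n(r(-2))) = 169*(20 + 4*(4*(-2)**2)) = 169*(20 + 4*(4*4)) = 169*(20 + 4*16) = 169*(20 + 64) = 169*84 = 14196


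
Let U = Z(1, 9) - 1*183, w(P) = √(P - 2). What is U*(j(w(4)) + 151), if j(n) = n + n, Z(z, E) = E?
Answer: -26274 - 348*√2 ≈ -26766.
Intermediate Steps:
w(P) = √(-2 + P)
U = -174 (U = 9 - 1*183 = 9 - 183 = -174)
j(n) = 2*n
U*(j(w(4)) + 151) = -174*(2*√(-2 + 4) + 151) = -174*(2*√2 + 151) = -174*(151 + 2*√2) = -26274 - 348*√2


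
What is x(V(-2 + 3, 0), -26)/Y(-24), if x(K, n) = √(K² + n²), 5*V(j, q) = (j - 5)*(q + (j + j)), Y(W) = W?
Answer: -√4241/60 ≈ -1.0854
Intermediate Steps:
V(j, q) = (-5 + j)*(q + 2*j)/5 (V(j, q) = ((j - 5)*(q + (j + j)))/5 = ((-5 + j)*(q + 2*j))/5 = (-5 + j)*(q + 2*j)/5)
x(V(-2 + 3, 0), -26)/Y(-24) = √((-1*0 - 2*(-2 + 3) + 2*(-2 + 3)²/5 + (⅕)*(-2 + 3)*0)² + (-26)²)/(-24) = √((0 - 2*1 + (⅖)*1² + (⅕)*1*0)² + 676)*(-1/24) = √((0 - 2 + (⅖)*1 + 0)² + 676)*(-1/24) = √((0 - 2 + ⅖ + 0)² + 676)*(-1/24) = √((-8/5)² + 676)*(-1/24) = √(64/25 + 676)*(-1/24) = √(16964/25)*(-1/24) = (2*√4241/5)*(-1/24) = -√4241/60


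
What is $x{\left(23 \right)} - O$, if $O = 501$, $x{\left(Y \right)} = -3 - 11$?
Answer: $-515$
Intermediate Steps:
$x{\left(Y \right)} = -14$ ($x{\left(Y \right)} = -3 - 11 = -14$)
$x{\left(23 \right)} - O = -14 - 501 = -515$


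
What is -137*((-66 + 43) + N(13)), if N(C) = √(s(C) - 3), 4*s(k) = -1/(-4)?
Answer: 3151 - 137*I*√47/4 ≈ 3151.0 - 234.81*I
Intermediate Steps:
s(k) = 1/16 (s(k) = (-1/(-4))/4 = (-1*(-¼))/4 = (¼)*(¼) = 1/16)
N(C) = I*√47/4 (N(C) = √(1/16 - 3) = √(-47/16) = I*√47/4)
-137*((-66 + 43) + N(13)) = -137*((-66 + 43) + I*√47/4) = -137*(-23 + I*√47/4) = 3151 - 137*I*√47/4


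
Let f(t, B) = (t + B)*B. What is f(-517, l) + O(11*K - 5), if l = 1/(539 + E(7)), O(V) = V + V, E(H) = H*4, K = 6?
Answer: 38928520/321489 ≈ 121.09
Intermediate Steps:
E(H) = 4*H
O(V) = 2*V
l = 1/567 (l = 1/(539 + 4*7) = 1/(539 + 28) = 1/567 ≈ 0.0017637)
f(t, B) = B*(B + t) (f(t, B) = (B + t)*B = B*(B + t))
f(-517, l) + O(11*K - 5) = (1/567 - 517)/567 + 2*(11*6 - 5) = (1/567)*(-293138/567) + 2*(66 - 5) = -293138/321489 + 2*61 = -293138/321489 + 122 = 38928520/321489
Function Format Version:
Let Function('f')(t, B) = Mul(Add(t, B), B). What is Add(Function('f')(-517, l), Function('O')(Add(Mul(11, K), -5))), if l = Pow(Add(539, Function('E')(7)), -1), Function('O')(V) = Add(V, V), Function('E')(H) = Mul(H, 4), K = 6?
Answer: Rational(38928520, 321489) ≈ 121.09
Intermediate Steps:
Function('E')(H) = Mul(4, H)
Function('O')(V) = Mul(2, V)
l = Rational(1, 567) (l = Pow(Add(539, Mul(4, 7)), -1) = Pow(Add(539, 28), -1) = Pow(567, -1) = Rational(1, 567) ≈ 0.0017637)
Function('f')(t, B) = Mul(B, Add(B, t)) (Function('f')(t, B) = Mul(Add(B, t), B) = Mul(B, Add(B, t)))
Add(Function('f')(-517, l), Function('O')(Add(Mul(11, K), -5))) = Add(Mul(Rational(1, 567), Add(Rational(1, 567), -517)), Mul(2, Add(Mul(11, 6), -5))) = Add(Mul(Rational(1, 567), Rational(-293138, 567)), Mul(2, Add(66, -5))) = Add(Rational(-293138, 321489), Mul(2, 61)) = Add(Rational(-293138, 321489), 122) = Rational(38928520, 321489)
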